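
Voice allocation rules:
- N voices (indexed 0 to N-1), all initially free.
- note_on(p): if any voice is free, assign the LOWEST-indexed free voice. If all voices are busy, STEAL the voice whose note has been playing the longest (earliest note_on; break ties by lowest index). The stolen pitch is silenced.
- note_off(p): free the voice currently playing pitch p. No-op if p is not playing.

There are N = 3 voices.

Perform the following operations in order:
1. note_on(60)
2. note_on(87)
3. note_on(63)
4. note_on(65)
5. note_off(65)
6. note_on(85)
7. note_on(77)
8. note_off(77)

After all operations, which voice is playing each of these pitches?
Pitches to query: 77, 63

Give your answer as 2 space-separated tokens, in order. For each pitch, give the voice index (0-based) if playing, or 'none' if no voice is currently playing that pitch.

Answer: none 2

Derivation:
Op 1: note_on(60): voice 0 is free -> assigned | voices=[60 - -]
Op 2: note_on(87): voice 1 is free -> assigned | voices=[60 87 -]
Op 3: note_on(63): voice 2 is free -> assigned | voices=[60 87 63]
Op 4: note_on(65): all voices busy, STEAL voice 0 (pitch 60, oldest) -> assign | voices=[65 87 63]
Op 5: note_off(65): free voice 0 | voices=[- 87 63]
Op 6: note_on(85): voice 0 is free -> assigned | voices=[85 87 63]
Op 7: note_on(77): all voices busy, STEAL voice 1 (pitch 87, oldest) -> assign | voices=[85 77 63]
Op 8: note_off(77): free voice 1 | voices=[85 - 63]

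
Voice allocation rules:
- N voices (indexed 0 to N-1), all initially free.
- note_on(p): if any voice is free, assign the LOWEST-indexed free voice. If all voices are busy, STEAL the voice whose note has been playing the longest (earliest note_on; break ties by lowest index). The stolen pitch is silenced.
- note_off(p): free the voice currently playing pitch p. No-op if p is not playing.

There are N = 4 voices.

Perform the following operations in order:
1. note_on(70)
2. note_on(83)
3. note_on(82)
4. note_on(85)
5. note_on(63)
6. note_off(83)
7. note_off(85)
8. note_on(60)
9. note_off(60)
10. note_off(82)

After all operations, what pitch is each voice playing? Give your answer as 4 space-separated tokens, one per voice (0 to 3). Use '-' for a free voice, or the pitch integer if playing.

Answer: 63 - - -

Derivation:
Op 1: note_on(70): voice 0 is free -> assigned | voices=[70 - - -]
Op 2: note_on(83): voice 1 is free -> assigned | voices=[70 83 - -]
Op 3: note_on(82): voice 2 is free -> assigned | voices=[70 83 82 -]
Op 4: note_on(85): voice 3 is free -> assigned | voices=[70 83 82 85]
Op 5: note_on(63): all voices busy, STEAL voice 0 (pitch 70, oldest) -> assign | voices=[63 83 82 85]
Op 6: note_off(83): free voice 1 | voices=[63 - 82 85]
Op 7: note_off(85): free voice 3 | voices=[63 - 82 -]
Op 8: note_on(60): voice 1 is free -> assigned | voices=[63 60 82 -]
Op 9: note_off(60): free voice 1 | voices=[63 - 82 -]
Op 10: note_off(82): free voice 2 | voices=[63 - - -]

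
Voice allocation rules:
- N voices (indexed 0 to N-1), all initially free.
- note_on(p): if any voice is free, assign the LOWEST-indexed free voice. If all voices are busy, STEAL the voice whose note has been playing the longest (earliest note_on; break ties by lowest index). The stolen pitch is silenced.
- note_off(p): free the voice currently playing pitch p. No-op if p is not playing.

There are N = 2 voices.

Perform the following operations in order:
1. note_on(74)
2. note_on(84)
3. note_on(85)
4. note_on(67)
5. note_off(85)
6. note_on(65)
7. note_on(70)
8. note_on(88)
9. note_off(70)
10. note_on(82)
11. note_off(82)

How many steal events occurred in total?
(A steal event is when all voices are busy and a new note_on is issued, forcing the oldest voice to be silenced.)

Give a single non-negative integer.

Answer: 4

Derivation:
Op 1: note_on(74): voice 0 is free -> assigned | voices=[74 -]
Op 2: note_on(84): voice 1 is free -> assigned | voices=[74 84]
Op 3: note_on(85): all voices busy, STEAL voice 0 (pitch 74, oldest) -> assign | voices=[85 84]
Op 4: note_on(67): all voices busy, STEAL voice 1 (pitch 84, oldest) -> assign | voices=[85 67]
Op 5: note_off(85): free voice 0 | voices=[- 67]
Op 6: note_on(65): voice 0 is free -> assigned | voices=[65 67]
Op 7: note_on(70): all voices busy, STEAL voice 1 (pitch 67, oldest) -> assign | voices=[65 70]
Op 8: note_on(88): all voices busy, STEAL voice 0 (pitch 65, oldest) -> assign | voices=[88 70]
Op 9: note_off(70): free voice 1 | voices=[88 -]
Op 10: note_on(82): voice 1 is free -> assigned | voices=[88 82]
Op 11: note_off(82): free voice 1 | voices=[88 -]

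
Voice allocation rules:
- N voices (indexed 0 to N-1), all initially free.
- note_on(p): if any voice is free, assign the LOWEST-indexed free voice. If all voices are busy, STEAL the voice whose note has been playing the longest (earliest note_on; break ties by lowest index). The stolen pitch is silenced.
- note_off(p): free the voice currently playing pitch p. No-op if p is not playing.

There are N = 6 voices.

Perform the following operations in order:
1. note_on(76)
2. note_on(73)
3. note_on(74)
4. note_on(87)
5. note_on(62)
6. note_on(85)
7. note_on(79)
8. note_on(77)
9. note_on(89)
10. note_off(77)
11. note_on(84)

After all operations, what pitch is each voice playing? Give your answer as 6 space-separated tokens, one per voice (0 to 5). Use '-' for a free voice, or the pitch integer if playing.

Op 1: note_on(76): voice 0 is free -> assigned | voices=[76 - - - - -]
Op 2: note_on(73): voice 1 is free -> assigned | voices=[76 73 - - - -]
Op 3: note_on(74): voice 2 is free -> assigned | voices=[76 73 74 - - -]
Op 4: note_on(87): voice 3 is free -> assigned | voices=[76 73 74 87 - -]
Op 5: note_on(62): voice 4 is free -> assigned | voices=[76 73 74 87 62 -]
Op 6: note_on(85): voice 5 is free -> assigned | voices=[76 73 74 87 62 85]
Op 7: note_on(79): all voices busy, STEAL voice 0 (pitch 76, oldest) -> assign | voices=[79 73 74 87 62 85]
Op 8: note_on(77): all voices busy, STEAL voice 1 (pitch 73, oldest) -> assign | voices=[79 77 74 87 62 85]
Op 9: note_on(89): all voices busy, STEAL voice 2 (pitch 74, oldest) -> assign | voices=[79 77 89 87 62 85]
Op 10: note_off(77): free voice 1 | voices=[79 - 89 87 62 85]
Op 11: note_on(84): voice 1 is free -> assigned | voices=[79 84 89 87 62 85]

Answer: 79 84 89 87 62 85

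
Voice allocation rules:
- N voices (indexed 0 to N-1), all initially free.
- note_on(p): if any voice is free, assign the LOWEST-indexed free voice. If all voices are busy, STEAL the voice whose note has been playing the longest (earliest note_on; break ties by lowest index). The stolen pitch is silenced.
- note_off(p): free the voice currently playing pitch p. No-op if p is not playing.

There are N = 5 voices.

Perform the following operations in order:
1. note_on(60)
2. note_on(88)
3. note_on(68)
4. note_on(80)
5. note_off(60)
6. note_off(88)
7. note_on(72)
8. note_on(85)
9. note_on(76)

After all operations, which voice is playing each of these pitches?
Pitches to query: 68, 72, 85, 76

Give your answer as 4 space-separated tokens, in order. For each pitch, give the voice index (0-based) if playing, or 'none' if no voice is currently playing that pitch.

Answer: 2 0 1 4

Derivation:
Op 1: note_on(60): voice 0 is free -> assigned | voices=[60 - - - -]
Op 2: note_on(88): voice 1 is free -> assigned | voices=[60 88 - - -]
Op 3: note_on(68): voice 2 is free -> assigned | voices=[60 88 68 - -]
Op 4: note_on(80): voice 3 is free -> assigned | voices=[60 88 68 80 -]
Op 5: note_off(60): free voice 0 | voices=[- 88 68 80 -]
Op 6: note_off(88): free voice 1 | voices=[- - 68 80 -]
Op 7: note_on(72): voice 0 is free -> assigned | voices=[72 - 68 80 -]
Op 8: note_on(85): voice 1 is free -> assigned | voices=[72 85 68 80 -]
Op 9: note_on(76): voice 4 is free -> assigned | voices=[72 85 68 80 76]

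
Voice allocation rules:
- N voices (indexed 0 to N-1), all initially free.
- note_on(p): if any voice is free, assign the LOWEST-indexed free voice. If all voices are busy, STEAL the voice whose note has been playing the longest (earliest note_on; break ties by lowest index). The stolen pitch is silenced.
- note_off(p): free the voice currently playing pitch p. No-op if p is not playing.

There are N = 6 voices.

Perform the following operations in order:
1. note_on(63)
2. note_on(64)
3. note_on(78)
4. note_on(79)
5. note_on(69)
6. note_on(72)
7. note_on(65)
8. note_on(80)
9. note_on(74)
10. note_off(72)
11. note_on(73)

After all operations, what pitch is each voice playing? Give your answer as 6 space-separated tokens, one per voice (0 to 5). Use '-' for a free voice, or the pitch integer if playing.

Op 1: note_on(63): voice 0 is free -> assigned | voices=[63 - - - - -]
Op 2: note_on(64): voice 1 is free -> assigned | voices=[63 64 - - - -]
Op 3: note_on(78): voice 2 is free -> assigned | voices=[63 64 78 - - -]
Op 4: note_on(79): voice 3 is free -> assigned | voices=[63 64 78 79 - -]
Op 5: note_on(69): voice 4 is free -> assigned | voices=[63 64 78 79 69 -]
Op 6: note_on(72): voice 5 is free -> assigned | voices=[63 64 78 79 69 72]
Op 7: note_on(65): all voices busy, STEAL voice 0 (pitch 63, oldest) -> assign | voices=[65 64 78 79 69 72]
Op 8: note_on(80): all voices busy, STEAL voice 1 (pitch 64, oldest) -> assign | voices=[65 80 78 79 69 72]
Op 9: note_on(74): all voices busy, STEAL voice 2 (pitch 78, oldest) -> assign | voices=[65 80 74 79 69 72]
Op 10: note_off(72): free voice 5 | voices=[65 80 74 79 69 -]
Op 11: note_on(73): voice 5 is free -> assigned | voices=[65 80 74 79 69 73]

Answer: 65 80 74 79 69 73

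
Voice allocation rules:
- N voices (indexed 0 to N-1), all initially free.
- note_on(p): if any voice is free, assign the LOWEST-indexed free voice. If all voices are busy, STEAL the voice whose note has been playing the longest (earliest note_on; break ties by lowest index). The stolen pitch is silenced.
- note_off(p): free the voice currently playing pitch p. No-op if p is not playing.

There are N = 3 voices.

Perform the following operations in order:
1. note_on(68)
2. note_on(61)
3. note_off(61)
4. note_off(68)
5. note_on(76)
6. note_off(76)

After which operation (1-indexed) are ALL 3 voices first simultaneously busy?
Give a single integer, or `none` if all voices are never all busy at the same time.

Answer: none

Derivation:
Op 1: note_on(68): voice 0 is free -> assigned | voices=[68 - -]
Op 2: note_on(61): voice 1 is free -> assigned | voices=[68 61 -]
Op 3: note_off(61): free voice 1 | voices=[68 - -]
Op 4: note_off(68): free voice 0 | voices=[- - -]
Op 5: note_on(76): voice 0 is free -> assigned | voices=[76 - -]
Op 6: note_off(76): free voice 0 | voices=[- - -]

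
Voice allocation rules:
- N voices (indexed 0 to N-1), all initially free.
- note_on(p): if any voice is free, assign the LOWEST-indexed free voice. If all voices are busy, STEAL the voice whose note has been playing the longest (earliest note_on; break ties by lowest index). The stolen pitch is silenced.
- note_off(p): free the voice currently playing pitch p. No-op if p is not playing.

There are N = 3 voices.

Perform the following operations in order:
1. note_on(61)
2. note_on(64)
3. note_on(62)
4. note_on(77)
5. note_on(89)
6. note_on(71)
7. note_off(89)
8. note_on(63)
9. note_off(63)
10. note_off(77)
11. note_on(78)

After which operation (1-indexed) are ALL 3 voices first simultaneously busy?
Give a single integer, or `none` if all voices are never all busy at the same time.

Op 1: note_on(61): voice 0 is free -> assigned | voices=[61 - -]
Op 2: note_on(64): voice 1 is free -> assigned | voices=[61 64 -]
Op 3: note_on(62): voice 2 is free -> assigned | voices=[61 64 62]
Op 4: note_on(77): all voices busy, STEAL voice 0 (pitch 61, oldest) -> assign | voices=[77 64 62]
Op 5: note_on(89): all voices busy, STEAL voice 1 (pitch 64, oldest) -> assign | voices=[77 89 62]
Op 6: note_on(71): all voices busy, STEAL voice 2 (pitch 62, oldest) -> assign | voices=[77 89 71]
Op 7: note_off(89): free voice 1 | voices=[77 - 71]
Op 8: note_on(63): voice 1 is free -> assigned | voices=[77 63 71]
Op 9: note_off(63): free voice 1 | voices=[77 - 71]
Op 10: note_off(77): free voice 0 | voices=[- - 71]
Op 11: note_on(78): voice 0 is free -> assigned | voices=[78 - 71]

Answer: 3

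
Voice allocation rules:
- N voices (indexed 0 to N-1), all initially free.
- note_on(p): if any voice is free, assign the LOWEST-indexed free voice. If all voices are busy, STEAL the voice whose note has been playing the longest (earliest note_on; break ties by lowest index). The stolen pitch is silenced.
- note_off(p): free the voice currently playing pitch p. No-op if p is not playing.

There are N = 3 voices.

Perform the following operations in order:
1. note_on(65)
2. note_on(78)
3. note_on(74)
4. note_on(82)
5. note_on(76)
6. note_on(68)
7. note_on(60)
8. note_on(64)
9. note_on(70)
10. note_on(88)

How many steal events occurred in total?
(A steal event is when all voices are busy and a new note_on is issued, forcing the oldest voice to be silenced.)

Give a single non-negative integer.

Op 1: note_on(65): voice 0 is free -> assigned | voices=[65 - -]
Op 2: note_on(78): voice 1 is free -> assigned | voices=[65 78 -]
Op 3: note_on(74): voice 2 is free -> assigned | voices=[65 78 74]
Op 4: note_on(82): all voices busy, STEAL voice 0 (pitch 65, oldest) -> assign | voices=[82 78 74]
Op 5: note_on(76): all voices busy, STEAL voice 1 (pitch 78, oldest) -> assign | voices=[82 76 74]
Op 6: note_on(68): all voices busy, STEAL voice 2 (pitch 74, oldest) -> assign | voices=[82 76 68]
Op 7: note_on(60): all voices busy, STEAL voice 0 (pitch 82, oldest) -> assign | voices=[60 76 68]
Op 8: note_on(64): all voices busy, STEAL voice 1 (pitch 76, oldest) -> assign | voices=[60 64 68]
Op 9: note_on(70): all voices busy, STEAL voice 2 (pitch 68, oldest) -> assign | voices=[60 64 70]
Op 10: note_on(88): all voices busy, STEAL voice 0 (pitch 60, oldest) -> assign | voices=[88 64 70]

Answer: 7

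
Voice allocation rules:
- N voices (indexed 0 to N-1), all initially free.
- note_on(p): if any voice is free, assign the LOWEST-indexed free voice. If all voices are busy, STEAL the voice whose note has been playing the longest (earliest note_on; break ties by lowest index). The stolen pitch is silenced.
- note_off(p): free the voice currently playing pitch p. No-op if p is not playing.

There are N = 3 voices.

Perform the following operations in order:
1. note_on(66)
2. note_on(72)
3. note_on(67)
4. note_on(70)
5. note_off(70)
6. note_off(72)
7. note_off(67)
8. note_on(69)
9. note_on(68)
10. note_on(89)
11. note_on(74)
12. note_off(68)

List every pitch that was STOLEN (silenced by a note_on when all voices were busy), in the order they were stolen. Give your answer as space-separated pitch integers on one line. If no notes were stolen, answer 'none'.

Op 1: note_on(66): voice 0 is free -> assigned | voices=[66 - -]
Op 2: note_on(72): voice 1 is free -> assigned | voices=[66 72 -]
Op 3: note_on(67): voice 2 is free -> assigned | voices=[66 72 67]
Op 4: note_on(70): all voices busy, STEAL voice 0 (pitch 66, oldest) -> assign | voices=[70 72 67]
Op 5: note_off(70): free voice 0 | voices=[- 72 67]
Op 6: note_off(72): free voice 1 | voices=[- - 67]
Op 7: note_off(67): free voice 2 | voices=[- - -]
Op 8: note_on(69): voice 0 is free -> assigned | voices=[69 - -]
Op 9: note_on(68): voice 1 is free -> assigned | voices=[69 68 -]
Op 10: note_on(89): voice 2 is free -> assigned | voices=[69 68 89]
Op 11: note_on(74): all voices busy, STEAL voice 0 (pitch 69, oldest) -> assign | voices=[74 68 89]
Op 12: note_off(68): free voice 1 | voices=[74 - 89]

Answer: 66 69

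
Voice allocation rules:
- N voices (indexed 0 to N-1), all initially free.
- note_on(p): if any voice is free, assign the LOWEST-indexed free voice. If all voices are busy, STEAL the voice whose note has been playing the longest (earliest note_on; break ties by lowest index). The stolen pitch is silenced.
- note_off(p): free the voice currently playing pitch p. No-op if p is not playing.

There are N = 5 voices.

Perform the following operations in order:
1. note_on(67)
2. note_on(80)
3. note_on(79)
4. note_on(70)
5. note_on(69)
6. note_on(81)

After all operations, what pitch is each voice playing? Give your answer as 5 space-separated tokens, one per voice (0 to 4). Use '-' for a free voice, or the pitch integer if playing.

Op 1: note_on(67): voice 0 is free -> assigned | voices=[67 - - - -]
Op 2: note_on(80): voice 1 is free -> assigned | voices=[67 80 - - -]
Op 3: note_on(79): voice 2 is free -> assigned | voices=[67 80 79 - -]
Op 4: note_on(70): voice 3 is free -> assigned | voices=[67 80 79 70 -]
Op 5: note_on(69): voice 4 is free -> assigned | voices=[67 80 79 70 69]
Op 6: note_on(81): all voices busy, STEAL voice 0 (pitch 67, oldest) -> assign | voices=[81 80 79 70 69]

Answer: 81 80 79 70 69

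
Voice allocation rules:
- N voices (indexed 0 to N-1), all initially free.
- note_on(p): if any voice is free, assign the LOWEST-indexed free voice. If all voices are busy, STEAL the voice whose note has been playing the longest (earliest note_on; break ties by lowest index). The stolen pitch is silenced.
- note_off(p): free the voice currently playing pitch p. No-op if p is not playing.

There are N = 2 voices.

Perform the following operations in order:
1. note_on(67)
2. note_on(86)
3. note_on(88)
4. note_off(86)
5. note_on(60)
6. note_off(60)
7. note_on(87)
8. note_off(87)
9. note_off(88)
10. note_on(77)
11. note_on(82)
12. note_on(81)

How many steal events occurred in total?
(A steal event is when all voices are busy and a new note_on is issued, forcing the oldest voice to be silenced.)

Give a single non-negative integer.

Answer: 2

Derivation:
Op 1: note_on(67): voice 0 is free -> assigned | voices=[67 -]
Op 2: note_on(86): voice 1 is free -> assigned | voices=[67 86]
Op 3: note_on(88): all voices busy, STEAL voice 0 (pitch 67, oldest) -> assign | voices=[88 86]
Op 4: note_off(86): free voice 1 | voices=[88 -]
Op 5: note_on(60): voice 1 is free -> assigned | voices=[88 60]
Op 6: note_off(60): free voice 1 | voices=[88 -]
Op 7: note_on(87): voice 1 is free -> assigned | voices=[88 87]
Op 8: note_off(87): free voice 1 | voices=[88 -]
Op 9: note_off(88): free voice 0 | voices=[- -]
Op 10: note_on(77): voice 0 is free -> assigned | voices=[77 -]
Op 11: note_on(82): voice 1 is free -> assigned | voices=[77 82]
Op 12: note_on(81): all voices busy, STEAL voice 0 (pitch 77, oldest) -> assign | voices=[81 82]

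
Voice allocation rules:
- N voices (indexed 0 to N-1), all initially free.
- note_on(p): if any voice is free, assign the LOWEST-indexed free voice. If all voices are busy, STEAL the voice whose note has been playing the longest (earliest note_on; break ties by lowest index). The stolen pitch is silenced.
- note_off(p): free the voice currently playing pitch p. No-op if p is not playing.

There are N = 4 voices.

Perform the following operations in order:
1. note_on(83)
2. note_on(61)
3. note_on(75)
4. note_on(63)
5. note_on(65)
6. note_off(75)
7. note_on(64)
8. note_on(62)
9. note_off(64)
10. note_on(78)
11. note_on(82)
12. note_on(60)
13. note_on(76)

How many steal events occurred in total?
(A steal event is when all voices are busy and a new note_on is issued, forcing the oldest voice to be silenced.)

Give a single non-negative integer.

Op 1: note_on(83): voice 0 is free -> assigned | voices=[83 - - -]
Op 2: note_on(61): voice 1 is free -> assigned | voices=[83 61 - -]
Op 3: note_on(75): voice 2 is free -> assigned | voices=[83 61 75 -]
Op 4: note_on(63): voice 3 is free -> assigned | voices=[83 61 75 63]
Op 5: note_on(65): all voices busy, STEAL voice 0 (pitch 83, oldest) -> assign | voices=[65 61 75 63]
Op 6: note_off(75): free voice 2 | voices=[65 61 - 63]
Op 7: note_on(64): voice 2 is free -> assigned | voices=[65 61 64 63]
Op 8: note_on(62): all voices busy, STEAL voice 1 (pitch 61, oldest) -> assign | voices=[65 62 64 63]
Op 9: note_off(64): free voice 2 | voices=[65 62 - 63]
Op 10: note_on(78): voice 2 is free -> assigned | voices=[65 62 78 63]
Op 11: note_on(82): all voices busy, STEAL voice 3 (pitch 63, oldest) -> assign | voices=[65 62 78 82]
Op 12: note_on(60): all voices busy, STEAL voice 0 (pitch 65, oldest) -> assign | voices=[60 62 78 82]
Op 13: note_on(76): all voices busy, STEAL voice 1 (pitch 62, oldest) -> assign | voices=[60 76 78 82]

Answer: 5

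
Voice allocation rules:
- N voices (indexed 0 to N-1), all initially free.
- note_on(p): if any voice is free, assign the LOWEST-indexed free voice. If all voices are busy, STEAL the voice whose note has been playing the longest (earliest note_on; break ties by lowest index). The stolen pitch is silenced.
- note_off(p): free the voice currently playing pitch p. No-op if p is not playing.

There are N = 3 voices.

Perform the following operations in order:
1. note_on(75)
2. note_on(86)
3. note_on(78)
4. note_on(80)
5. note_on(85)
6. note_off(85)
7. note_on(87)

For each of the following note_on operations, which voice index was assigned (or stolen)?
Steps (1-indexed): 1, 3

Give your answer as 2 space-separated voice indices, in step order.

Op 1: note_on(75): voice 0 is free -> assigned | voices=[75 - -]
Op 2: note_on(86): voice 1 is free -> assigned | voices=[75 86 -]
Op 3: note_on(78): voice 2 is free -> assigned | voices=[75 86 78]
Op 4: note_on(80): all voices busy, STEAL voice 0 (pitch 75, oldest) -> assign | voices=[80 86 78]
Op 5: note_on(85): all voices busy, STEAL voice 1 (pitch 86, oldest) -> assign | voices=[80 85 78]
Op 6: note_off(85): free voice 1 | voices=[80 - 78]
Op 7: note_on(87): voice 1 is free -> assigned | voices=[80 87 78]

Answer: 0 2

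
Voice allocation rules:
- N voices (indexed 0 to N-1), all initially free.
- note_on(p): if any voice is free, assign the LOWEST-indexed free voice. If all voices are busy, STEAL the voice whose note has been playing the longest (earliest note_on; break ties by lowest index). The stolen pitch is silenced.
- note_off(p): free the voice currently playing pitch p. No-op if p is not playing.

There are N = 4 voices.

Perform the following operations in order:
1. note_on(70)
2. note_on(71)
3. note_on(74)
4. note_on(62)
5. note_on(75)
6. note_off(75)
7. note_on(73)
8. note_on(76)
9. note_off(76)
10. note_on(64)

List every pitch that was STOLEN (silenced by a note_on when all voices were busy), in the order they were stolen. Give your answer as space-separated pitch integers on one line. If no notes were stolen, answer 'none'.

Answer: 70 71

Derivation:
Op 1: note_on(70): voice 0 is free -> assigned | voices=[70 - - -]
Op 2: note_on(71): voice 1 is free -> assigned | voices=[70 71 - -]
Op 3: note_on(74): voice 2 is free -> assigned | voices=[70 71 74 -]
Op 4: note_on(62): voice 3 is free -> assigned | voices=[70 71 74 62]
Op 5: note_on(75): all voices busy, STEAL voice 0 (pitch 70, oldest) -> assign | voices=[75 71 74 62]
Op 6: note_off(75): free voice 0 | voices=[- 71 74 62]
Op 7: note_on(73): voice 0 is free -> assigned | voices=[73 71 74 62]
Op 8: note_on(76): all voices busy, STEAL voice 1 (pitch 71, oldest) -> assign | voices=[73 76 74 62]
Op 9: note_off(76): free voice 1 | voices=[73 - 74 62]
Op 10: note_on(64): voice 1 is free -> assigned | voices=[73 64 74 62]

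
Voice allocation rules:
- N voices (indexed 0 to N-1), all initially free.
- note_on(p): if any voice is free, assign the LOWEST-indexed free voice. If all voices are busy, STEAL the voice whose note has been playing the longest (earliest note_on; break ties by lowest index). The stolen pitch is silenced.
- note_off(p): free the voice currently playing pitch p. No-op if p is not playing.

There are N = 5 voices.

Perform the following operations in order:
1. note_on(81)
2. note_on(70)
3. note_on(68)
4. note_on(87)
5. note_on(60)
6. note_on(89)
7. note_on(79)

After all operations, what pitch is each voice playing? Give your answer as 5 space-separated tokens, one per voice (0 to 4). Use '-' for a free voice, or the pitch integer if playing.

Answer: 89 79 68 87 60

Derivation:
Op 1: note_on(81): voice 0 is free -> assigned | voices=[81 - - - -]
Op 2: note_on(70): voice 1 is free -> assigned | voices=[81 70 - - -]
Op 3: note_on(68): voice 2 is free -> assigned | voices=[81 70 68 - -]
Op 4: note_on(87): voice 3 is free -> assigned | voices=[81 70 68 87 -]
Op 5: note_on(60): voice 4 is free -> assigned | voices=[81 70 68 87 60]
Op 6: note_on(89): all voices busy, STEAL voice 0 (pitch 81, oldest) -> assign | voices=[89 70 68 87 60]
Op 7: note_on(79): all voices busy, STEAL voice 1 (pitch 70, oldest) -> assign | voices=[89 79 68 87 60]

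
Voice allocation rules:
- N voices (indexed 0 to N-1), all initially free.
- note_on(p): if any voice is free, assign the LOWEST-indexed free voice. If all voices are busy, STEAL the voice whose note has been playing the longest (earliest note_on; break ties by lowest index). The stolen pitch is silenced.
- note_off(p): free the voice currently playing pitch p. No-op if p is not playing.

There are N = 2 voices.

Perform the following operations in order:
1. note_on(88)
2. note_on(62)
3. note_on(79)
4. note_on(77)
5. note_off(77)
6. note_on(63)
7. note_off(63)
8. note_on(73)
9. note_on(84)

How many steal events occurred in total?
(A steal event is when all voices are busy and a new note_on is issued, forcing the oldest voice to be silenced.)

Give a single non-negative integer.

Answer: 3

Derivation:
Op 1: note_on(88): voice 0 is free -> assigned | voices=[88 -]
Op 2: note_on(62): voice 1 is free -> assigned | voices=[88 62]
Op 3: note_on(79): all voices busy, STEAL voice 0 (pitch 88, oldest) -> assign | voices=[79 62]
Op 4: note_on(77): all voices busy, STEAL voice 1 (pitch 62, oldest) -> assign | voices=[79 77]
Op 5: note_off(77): free voice 1 | voices=[79 -]
Op 6: note_on(63): voice 1 is free -> assigned | voices=[79 63]
Op 7: note_off(63): free voice 1 | voices=[79 -]
Op 8: note_on(73): voice 1 is free -> assigned | voices=[79 73]
Op 9: note_on(84): all voices busy, STEAL voice 0 (pitch 79, oldest) -> assign | voices=[84 73]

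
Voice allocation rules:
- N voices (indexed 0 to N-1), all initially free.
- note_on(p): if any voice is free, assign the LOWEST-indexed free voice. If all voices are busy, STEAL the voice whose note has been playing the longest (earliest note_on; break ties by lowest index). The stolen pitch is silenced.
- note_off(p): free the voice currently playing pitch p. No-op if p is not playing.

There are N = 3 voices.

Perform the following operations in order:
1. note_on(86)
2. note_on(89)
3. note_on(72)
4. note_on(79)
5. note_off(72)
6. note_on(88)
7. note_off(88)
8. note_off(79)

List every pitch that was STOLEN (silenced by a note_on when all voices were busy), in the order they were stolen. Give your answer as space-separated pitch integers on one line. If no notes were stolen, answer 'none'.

Op 1: note_on(86): voice 0 is free -> assigned | voices=[86 - -]
Op 2: note_on(89): voice 1 is free -> assigned | voices=[86 89 -]
Op 3: note_on(72): voice 2 is free -> assigned | voices=[86 89 72]
Op 4: note_on(79): all voices busy, STEAL voice 0 (pitch 86, oldest) -> assign | voices=[79 89 72]
Op 5: note_off(72): free voice 2 | voices=[79 89 -]
Op 6: note_on(88): voice 2 is free -> assigned | voices=[79 89 88]
Op 7: note_off(88): free voice 2 | voices=[79 89 -]
Op 8: note_off(79): free voice 0 | voices=[- 89 -]

Answer: 86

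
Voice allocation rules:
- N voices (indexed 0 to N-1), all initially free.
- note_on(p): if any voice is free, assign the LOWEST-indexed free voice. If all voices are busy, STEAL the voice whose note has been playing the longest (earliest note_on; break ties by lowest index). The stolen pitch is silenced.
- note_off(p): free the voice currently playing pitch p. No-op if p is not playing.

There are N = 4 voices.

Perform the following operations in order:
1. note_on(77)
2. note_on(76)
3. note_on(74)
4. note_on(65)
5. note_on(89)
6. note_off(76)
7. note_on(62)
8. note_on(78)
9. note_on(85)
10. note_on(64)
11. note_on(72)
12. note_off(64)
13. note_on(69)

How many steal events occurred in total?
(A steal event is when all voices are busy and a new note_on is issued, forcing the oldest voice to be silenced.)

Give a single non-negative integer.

Answer: 5

Derivation:
Op 1: note_on(77): voice 0 is free -> assigned | voices=[77 - - -]
Op 2: note_on(76): voice 1 is free -> assigned | voices=[77 76 - -]
Op 3: note_on(74): voice 2 is free -> assigned | voices=[77 76 74 -]
Op 4: note_on(65): voice 3 is free -> assigned | voices=[77 76 74 65]
Op 5: note_on(89): all voices busy, STEAL voice 0 (pitch 77, oldest) -> assign | voices=[89 76 74 65]
Op 6: note_off(76): free voice 1 | voices=[89 - 74 65]
Op 7: note_on(62): voice 1 is free -> assigned | voices=[89 62 74 65]
Op 8: note_on(78): all voices busy, STEAL voice 2 (pitch 74, oldest) -> assign | voices=[89 62 78 65]
Op 9: note_on(85): all voices busy, STEAL voice 3 (pitch 65, oldest) -> assign | voices=[89 62 78 85]
Op 10: note_on(64): all voices busy, STEAL voice 0 (pitch 89, oldest) -> assign | voices=[64 62 78 85]
Op 11: note_on(72): all voices busy, STEAL voice 1 (pitch 62, oldest) -> assign | voices=[64 72 78 85]
Op 12: note_off(64): free voice 0 | voices=[- 72 78 85]
Op 13: note_on(69): voice 0 is free -> assigned | voices=[69 72 78 85]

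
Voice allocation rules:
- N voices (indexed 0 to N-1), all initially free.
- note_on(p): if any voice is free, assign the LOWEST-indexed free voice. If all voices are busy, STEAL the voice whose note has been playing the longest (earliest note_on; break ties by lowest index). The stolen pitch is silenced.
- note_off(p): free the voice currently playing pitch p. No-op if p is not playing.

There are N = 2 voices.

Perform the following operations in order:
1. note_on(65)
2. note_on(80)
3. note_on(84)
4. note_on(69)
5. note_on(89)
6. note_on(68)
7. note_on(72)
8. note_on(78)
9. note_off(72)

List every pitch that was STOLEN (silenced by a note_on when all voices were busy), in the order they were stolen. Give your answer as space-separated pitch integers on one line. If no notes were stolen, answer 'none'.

Answer: 65 80 84 69 89 68

Derivation:
Op 1: note_on(65): voice 0 is free -> assigned | voices=[65 -]
Op 2: note_on(80): voice 1 is free -> assigned | voices=[65 80]
Op 3: note_on(84): all voices busy, STEAL voice 0 (pitch 65, oldest) -> assign | voices=[84 80]
Op 4: note_on(69): all voices busy, STEAL voice 1 (pitch 80, oldest) -> assign | voices=[84 69]
Op 5: note_on(89): all voices busy, STEAL voice 0 (pitch 84, oldest) -> assign | voices=[89 69]
Op 6: note_on(68): all voices busy, STEAL voice 1 (pitch 69, oldest) -> assign | voices=[89 68]
Op 7: note_on(72): all voices busy, STEAL voice 0 (pitch 89, oldest) -> assign | voices=[72 68]
Op 8: note_on(78): all voices busy, STEAL voice 1 (pitch 68, oldest) -> assign | voices=[72 78]
Op 9: note_off(72): free voice 0 | voices=[- 78]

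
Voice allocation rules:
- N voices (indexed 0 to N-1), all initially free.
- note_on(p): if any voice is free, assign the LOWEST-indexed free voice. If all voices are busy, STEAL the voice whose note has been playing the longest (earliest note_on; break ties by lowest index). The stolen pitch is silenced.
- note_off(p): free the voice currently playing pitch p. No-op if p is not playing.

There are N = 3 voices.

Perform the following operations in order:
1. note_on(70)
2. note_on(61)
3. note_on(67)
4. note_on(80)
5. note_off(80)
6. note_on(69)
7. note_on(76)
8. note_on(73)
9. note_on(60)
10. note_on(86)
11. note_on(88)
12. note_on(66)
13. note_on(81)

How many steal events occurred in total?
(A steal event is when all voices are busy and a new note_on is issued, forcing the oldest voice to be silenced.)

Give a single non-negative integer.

Op 1: note_on(70): voice 0 is free -> assigned | voices=[70 - -]
Op 2: note_on(61): voice 1 is free -> assigned | voices=[70 61 -]
Op 3: note_on(67): voice 2 is free -> assigned | voices=[70 61 67]
Op 4: note_on(80): all voices busy, STEAL voice 0 (pitch 70, oldest) -> assign | voices=[80 61 67]
Op 5: note_off(80): free voice 0 | voices=[- 61 67]
Op 6: note_on(69): voice 0 is free -> assigned | voices=[69 61 67]
Op 7: note_on(76): all voices busy, STEAL voice 1 (pitch 61, oldest) -> assign | voices=[69 76 67]
Op 8: note_on(73): all voices busy, STEAL voice 2 (pitch 67, oldest) -> assign | voices=[69 76 73]
Op 9: note_on(60): all voices busy, STEAL voice 0 (pitch 69, oldest) -> assign | voices=[60 76 73]
Op 10: note_on(86): all voices busy, STEAL voice 1 (pitch 76, oldest) -> assign | voices=[60 86 73]
Op 11: note_on(88): all voices busy, STEAL voice 2 (pitch 73, oldest) -> assign | voices=[60 86 88]
Op 12: note_on(66): all voices busy, STEAL voice 0 (pitch 60, oldest) -> assign | voices=[66 86 88]
Op 13: note_on(81): all voices busy, STEAL voice 1 (pitch 86, oldest) -> assign | voices=[66 81 88]

Answer: 8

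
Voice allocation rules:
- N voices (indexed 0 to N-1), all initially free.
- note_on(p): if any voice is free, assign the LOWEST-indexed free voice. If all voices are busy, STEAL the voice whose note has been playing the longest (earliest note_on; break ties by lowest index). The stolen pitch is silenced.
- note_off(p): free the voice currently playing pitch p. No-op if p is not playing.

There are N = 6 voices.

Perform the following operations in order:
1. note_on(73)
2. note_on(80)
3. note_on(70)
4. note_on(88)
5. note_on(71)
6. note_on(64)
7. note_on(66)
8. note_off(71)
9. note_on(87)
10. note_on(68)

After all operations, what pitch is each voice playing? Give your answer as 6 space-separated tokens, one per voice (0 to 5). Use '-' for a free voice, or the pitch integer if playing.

Answer: 66 68 70 88 87 64

Derivation:
Op 1: note_on(73): voice 0 is free -> assigned | voices=[73 - - - - -]
Op 2: note_on(80): voice 1 is free -> assigned | voices=[73 80 - - - -]
Op 3: note_on(70): voice 2 is free -> assigned | voices=[73 80 70 - - -]
Op 4: note_on(88): voice 3 is free -> assigned | voices=[73 80 70 88 - -]
Op 5: note_on(71): voice 4 is free -> assigned | voices=[73 80 70 88 71 -]
Op 6: note_on(64): voice 5 is free -> assigned | voices=[73 80 70 88 71 64]
Op 7: note_on(66): all voices busy, STEAL voice 0 (pitch 73, oldest) -> assign | voices=[66 80 70 88 71 64]
Op 8: note_off(71): free voice 4 | voices=[66 80 70 88 - 64]
Op 9: note_on(87): voice 4 is free -> assigned | voices=[66 80 70 88 87 64]
Op 10: note_on(68): all voices busy, STEAL voice 1 (pitch 80, oldest) -> assign | voices=[66 68 70 88 87 64]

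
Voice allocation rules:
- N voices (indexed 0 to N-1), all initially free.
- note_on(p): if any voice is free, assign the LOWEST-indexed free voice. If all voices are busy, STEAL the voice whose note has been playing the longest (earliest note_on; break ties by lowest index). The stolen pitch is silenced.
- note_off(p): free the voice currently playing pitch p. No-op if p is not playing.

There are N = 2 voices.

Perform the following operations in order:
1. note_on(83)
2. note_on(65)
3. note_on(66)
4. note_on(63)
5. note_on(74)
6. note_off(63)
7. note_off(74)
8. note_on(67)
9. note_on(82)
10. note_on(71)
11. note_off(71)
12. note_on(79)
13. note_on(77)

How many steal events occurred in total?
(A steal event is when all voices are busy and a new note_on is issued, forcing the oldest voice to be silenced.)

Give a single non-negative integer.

Op 1: note_on(83): voice 0 is free -> assigned | voices=[83 -]
Op 2: note_on(65): voice 1 is free -> assigned | voices=[83 65]
Op 3: note_on(66): all voices busy, STEAL voice 0 (pitch 83, oldest) -> assign | voices=[66 65]
Op 4: note_on(63): all voices busy, STEAL voice 1 (pitch 65, oldest) -> assign | voices=[66 63]
Op 5: note_on(74): all voices busy, STEAL voice 0 (pitch 66, oldest) -> assign | voices=[74 63]
Op 6: note_off(63): free voice 1 | voices=[74 -]
Op 7: note_off(74): free voice 0 | voices=[- -]
Op 8: note_on(67): voice 0 is free -> assigned | voices=[67 -]
Op 9: note_on(82): voice 1 is free -> assigned | voices=[67 82]
Op 10: note_on(71): all voices busy, STEAL voice 0 (pitch 67, oldest) -> assign | voices=[71 82]
Op 11: note_off(71): free voice 0 | voices=[- 82]
Op 12: note_on(79): voice 0 is free -> assigned | voices=[79 82]
Op 13: note_on(77): all voices busy, STEAL voice 1 (pitch 82, oldest) -> assign | voices=[79 77]

Answer: 5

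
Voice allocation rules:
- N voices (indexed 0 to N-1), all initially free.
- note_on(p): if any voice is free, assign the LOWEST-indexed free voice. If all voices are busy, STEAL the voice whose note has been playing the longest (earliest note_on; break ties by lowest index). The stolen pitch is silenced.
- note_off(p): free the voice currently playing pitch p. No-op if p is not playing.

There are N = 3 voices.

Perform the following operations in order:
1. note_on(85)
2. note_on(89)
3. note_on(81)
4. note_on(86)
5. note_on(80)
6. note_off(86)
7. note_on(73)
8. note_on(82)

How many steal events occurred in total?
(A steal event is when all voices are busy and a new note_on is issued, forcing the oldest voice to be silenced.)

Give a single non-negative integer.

Op 1: note_on(85): voice 0 is free -> assigned | voices=[85 - -]
Op 2: note_on(89): voice 1 is free -> assigned | voices=[85 89 -]
Op 3: note_on(81): voice 2 is free -> assigned | voices=[85 89 81]
Op 4: note_on(86): all voices busy, STEAL voice 0 (pitch 85, oldest) -> assign | voices=[86 89 81]
Op 5: note_on(80): all voices busy, STEAL voice 1 (pitch 89, oldest) -> assign | voices=[86 80 81]
Op 6: note_off(86): free voice 0 | voices=[- 80 81]
Op 7: note_on(73): voice 0 is free -> assigned | voices=[73 80 81]
Op 8: note_on(82): all voices busy, STEAL voice 2 (pitch 81, oldest) -> assign | voices=[73 80 82]

Answer: 3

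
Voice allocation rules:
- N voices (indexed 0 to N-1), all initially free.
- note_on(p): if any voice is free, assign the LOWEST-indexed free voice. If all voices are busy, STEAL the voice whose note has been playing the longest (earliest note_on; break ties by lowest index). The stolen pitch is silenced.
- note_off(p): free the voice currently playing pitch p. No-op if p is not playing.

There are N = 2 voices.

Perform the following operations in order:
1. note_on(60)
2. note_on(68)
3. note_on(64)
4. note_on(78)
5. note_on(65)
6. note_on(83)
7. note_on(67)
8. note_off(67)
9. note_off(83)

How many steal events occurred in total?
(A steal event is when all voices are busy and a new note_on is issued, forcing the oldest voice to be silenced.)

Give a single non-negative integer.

Answer: 5

Derivation:
Op 1: note_on(60): voice 0 is free -> assigned | voices=[60 -]
Op 2: note_on(68): voice 1 is free -> assigned | voices=[60 68]
Op 3: note_on(64): all voices busy, STEAL voice 0 (pitch 60, oldest) -> assign | voices=[64 68]
Op 4: note_on(78): all voices busy, STEAL voice 1 (pitch 68, oldest) -> assign | voices=[64 78]
Op 5: note_on(65): all voices busy, STEAL voice 0 (pitch 64, oldest) -> assign | voices=[65 78]
Op 6: note_on(83): all voices busy, STEAL voice 1 (pitch 78, oldest) -> assign | voices=[65 83]
Op 7: note_on(67): all voices busy, STEAL voice 0 (pitch 65, oldest) -> assign | voices=[67 83]
Op 8: note_off(67): free voice 0 | voices=[- 83]
Op 9: note_off(83): free voice 1 | voices=[- -]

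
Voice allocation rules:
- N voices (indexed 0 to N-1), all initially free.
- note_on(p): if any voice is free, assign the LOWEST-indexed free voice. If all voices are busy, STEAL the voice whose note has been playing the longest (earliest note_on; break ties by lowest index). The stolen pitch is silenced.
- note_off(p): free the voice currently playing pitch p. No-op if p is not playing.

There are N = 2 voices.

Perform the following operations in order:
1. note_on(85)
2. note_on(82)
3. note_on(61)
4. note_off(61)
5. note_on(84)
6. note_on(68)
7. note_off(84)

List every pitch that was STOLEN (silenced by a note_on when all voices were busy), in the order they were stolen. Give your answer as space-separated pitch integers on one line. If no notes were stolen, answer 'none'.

Op 1: note_on(85): voice 0 is free -> assigned | voices=[85 -]
Op 2: note_on(82): voice 1 is free -> assigned | voices=[85 82]
Op 3: note_on(61): all voices busy, STEAL voice 0 (pitch 85, oldest) -> assign | voices=[61 82]
Op 4: note_off(61): free voice 0 | voices=[- 82]
Op 5: note_on(84): voice 0 is free -> assigned | voices=[84 82]
Op 6: note_on(68): all voices busy, STEAL voice 1 (pitch 82, oldest) -> assign | voices=[84 68]
Op 7: note_off(84): free voice 0 | voices=[- 68]

Answer: 85 82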